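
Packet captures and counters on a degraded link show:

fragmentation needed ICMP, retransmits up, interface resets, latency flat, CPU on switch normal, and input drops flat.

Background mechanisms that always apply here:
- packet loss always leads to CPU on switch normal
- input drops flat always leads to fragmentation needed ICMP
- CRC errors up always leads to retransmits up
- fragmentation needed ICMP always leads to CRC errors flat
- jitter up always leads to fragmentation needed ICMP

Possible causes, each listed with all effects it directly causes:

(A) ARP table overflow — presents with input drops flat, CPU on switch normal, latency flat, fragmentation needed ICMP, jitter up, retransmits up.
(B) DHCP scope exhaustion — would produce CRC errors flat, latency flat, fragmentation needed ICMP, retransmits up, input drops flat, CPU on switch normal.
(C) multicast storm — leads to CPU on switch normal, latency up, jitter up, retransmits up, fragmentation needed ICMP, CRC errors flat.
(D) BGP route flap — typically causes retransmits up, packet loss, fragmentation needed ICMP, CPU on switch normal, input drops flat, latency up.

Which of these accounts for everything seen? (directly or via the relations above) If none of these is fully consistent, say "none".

none

Checking each candidate against the observations:
(A) ARP table overflow — fragmentation needed ICMP yes; retransmits up yes; interface resets NO; latency flat yes; CPU on switch normal yes; input drops flat yes
(B) DHCP scope exhaustion — does not account for interface resets
(C) multicast storm — fails on interface resets, latency flat, input drops flat (predicts latency up, not latency flat)
(D) BGP route flap — fails on interface resets, latency flat (predicts latency up, not latency flat)
Every candidate fails on at least one observation.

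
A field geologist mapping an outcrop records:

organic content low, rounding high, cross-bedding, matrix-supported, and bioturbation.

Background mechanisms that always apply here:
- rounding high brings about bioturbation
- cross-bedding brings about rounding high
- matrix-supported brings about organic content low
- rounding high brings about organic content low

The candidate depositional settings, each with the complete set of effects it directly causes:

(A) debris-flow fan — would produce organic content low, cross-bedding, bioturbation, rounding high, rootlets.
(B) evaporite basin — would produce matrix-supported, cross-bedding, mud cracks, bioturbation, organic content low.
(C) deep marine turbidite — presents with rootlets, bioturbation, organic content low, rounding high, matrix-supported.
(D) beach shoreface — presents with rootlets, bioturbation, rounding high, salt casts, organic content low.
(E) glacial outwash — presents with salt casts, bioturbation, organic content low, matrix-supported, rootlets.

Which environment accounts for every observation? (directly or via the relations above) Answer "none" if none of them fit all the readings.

B

Checking each candidate against the observations:
(A) debris-flow fan — organic content low yes; rounding high yes; cross-bedding yes; matrix-supported NO; bioturbation yes
(B) evaporite basin — accounts for every observation (rounding high by cross-bedding → rounding high)
(C) deep marine turbidite — organic content low yes; rounding high yes; cross-bedding NO; matrix-supported yes; bioturbation yes
(D) beach shoreface — organic content low yes; rounding high yes; cross-bedding NO; matrix-supported NO; bioturbation yes
(E) glacial outwash — organic content low yes; rounding high NO; cross-bedding NO; matrix-supported yes; bioturbation yes
Only (B) is consistent with every observation.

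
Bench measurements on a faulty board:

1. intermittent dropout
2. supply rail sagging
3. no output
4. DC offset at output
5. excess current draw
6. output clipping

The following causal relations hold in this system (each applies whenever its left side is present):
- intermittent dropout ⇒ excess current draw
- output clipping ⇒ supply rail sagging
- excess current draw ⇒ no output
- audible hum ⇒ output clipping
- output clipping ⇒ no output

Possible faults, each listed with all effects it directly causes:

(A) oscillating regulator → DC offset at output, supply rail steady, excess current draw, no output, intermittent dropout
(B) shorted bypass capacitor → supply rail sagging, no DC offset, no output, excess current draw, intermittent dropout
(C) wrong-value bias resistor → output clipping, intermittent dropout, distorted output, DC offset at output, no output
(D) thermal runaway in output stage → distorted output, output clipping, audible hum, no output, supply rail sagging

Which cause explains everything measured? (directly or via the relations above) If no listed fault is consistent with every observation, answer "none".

C

Per-candidate check:
(A) oscillating regulator — fails on supply rail sagging, output clipping (predicts supply rail steady, not supply rail sagging)
(B) shorted bypass capacitor — intermittent dropout match; supply rail sagging match; no output match; DC offset at output miss; excess current draw match; output clipping miss
(C) wrong-value bias resistor — intermittent dropout match; supply rail sagging match (by output clipping → supply rail sagging); no output match; DC offset at output match; excess current draw match (by intermittent dropout → excess current draw); output clipping match
(D) thermal runaway in output stage — intermittent dropout miss; supply rail sagging match; no output match; DC offset at output miss; excess current draw miss; output clipping match
(C) alone accounts for all the evidence.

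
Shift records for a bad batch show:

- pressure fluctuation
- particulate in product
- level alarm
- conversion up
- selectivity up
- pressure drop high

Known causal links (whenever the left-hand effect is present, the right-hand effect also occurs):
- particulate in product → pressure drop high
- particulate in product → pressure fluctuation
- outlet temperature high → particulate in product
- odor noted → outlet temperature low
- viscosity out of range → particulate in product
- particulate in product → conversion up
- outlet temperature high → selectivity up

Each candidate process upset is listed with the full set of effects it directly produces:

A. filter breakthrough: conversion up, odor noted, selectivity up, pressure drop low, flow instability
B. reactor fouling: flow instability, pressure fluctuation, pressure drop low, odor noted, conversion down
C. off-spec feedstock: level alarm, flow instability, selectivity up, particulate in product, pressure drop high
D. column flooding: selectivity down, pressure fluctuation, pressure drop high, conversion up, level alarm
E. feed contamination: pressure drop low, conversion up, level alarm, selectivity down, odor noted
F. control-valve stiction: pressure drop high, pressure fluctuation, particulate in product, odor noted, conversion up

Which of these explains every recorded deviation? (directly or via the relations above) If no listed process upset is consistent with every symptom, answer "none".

Checking each candidate against the observations:
(A) filter breakthrough — pressure fluctuation miss; particulate in product miss; level alarm miss; conversion up match; selectivity up match; pressure drop high miss
(B) reactor fouling — fails on particulate in product, level alarm, conversion up, selectivity up, pressure drop high (predicts conversion down, not conversion up; predicts pressure drop low, not pressure drop high)
(C) off-spec feedstock — accounts for every observation (pressure fluctuation by particulate in product → pressure fluctuation)
(D) column flooding — fails on particulate in product, selectivity up (predicts selectivity down, not selectivity up)
(E) feed contamination — pressure fluctuation miss; particulate in product miss; level alarm match; conversion up match; selectivity up miss; pressure drop high miss
(F) control-valve stiction — does not account for level alarm, selectivity up
(C) is the only candidate with no mismatches.

C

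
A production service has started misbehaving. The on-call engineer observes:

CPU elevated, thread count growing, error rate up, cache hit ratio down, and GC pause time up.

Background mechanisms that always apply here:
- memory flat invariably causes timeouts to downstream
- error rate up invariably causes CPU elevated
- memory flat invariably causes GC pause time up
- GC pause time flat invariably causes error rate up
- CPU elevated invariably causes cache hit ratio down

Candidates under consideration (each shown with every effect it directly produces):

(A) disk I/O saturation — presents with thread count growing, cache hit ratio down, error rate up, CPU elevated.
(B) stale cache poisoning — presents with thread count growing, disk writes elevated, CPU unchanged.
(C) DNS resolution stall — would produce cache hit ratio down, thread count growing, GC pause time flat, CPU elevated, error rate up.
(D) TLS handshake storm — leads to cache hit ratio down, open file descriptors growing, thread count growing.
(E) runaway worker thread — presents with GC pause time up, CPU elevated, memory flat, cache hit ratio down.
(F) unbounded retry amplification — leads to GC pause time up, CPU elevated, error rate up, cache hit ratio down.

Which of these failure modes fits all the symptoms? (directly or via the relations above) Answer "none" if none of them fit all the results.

none

Testing each hypothesis:
(A) disk I/O saturation — CPU elevated +; thread count growing +; error rate up +; cache hit ratio down +; GC pause time up -
(B) stale cache poisoning — CPU elevated -; thread count growing +; error rate up -; cache hit ratio down -; GC pause time up -
(C) DNS resolution stall — CPU elevated +; thread count growing +; error rate up +; cache hit ratio down +; GC pause time up -
(D) TLS handshake storm — does not account for CPU elevated, error rate up, GC pause time up
(E) runaway worker thread — CPU elevated +; thread count growing -; error rate up -; cache hit ratio down +; GC pause time up +
(F) unbounded retry amplification — does not account for thread count growing
No candidate is consistent with all observations.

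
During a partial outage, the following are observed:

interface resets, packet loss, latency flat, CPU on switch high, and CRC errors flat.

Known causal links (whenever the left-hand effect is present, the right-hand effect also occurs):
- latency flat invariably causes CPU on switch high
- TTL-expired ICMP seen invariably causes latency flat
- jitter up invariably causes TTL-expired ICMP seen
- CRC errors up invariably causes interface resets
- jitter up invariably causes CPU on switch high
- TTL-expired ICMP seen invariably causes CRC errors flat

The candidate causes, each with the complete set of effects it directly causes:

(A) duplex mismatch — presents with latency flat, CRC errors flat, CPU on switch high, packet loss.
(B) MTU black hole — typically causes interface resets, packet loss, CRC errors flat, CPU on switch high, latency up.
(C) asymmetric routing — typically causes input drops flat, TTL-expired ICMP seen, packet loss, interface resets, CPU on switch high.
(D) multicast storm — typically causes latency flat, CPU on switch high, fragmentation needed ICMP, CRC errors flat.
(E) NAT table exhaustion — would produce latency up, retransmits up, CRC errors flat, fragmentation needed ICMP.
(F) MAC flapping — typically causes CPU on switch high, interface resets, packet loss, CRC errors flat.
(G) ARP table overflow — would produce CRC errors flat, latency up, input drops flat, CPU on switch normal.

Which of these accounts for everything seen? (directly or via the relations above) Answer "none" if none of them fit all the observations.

Testing each hypothesis:
(A) duplex mismatch — interface resets miss; packet loss match; latency flat match; CPU on switch high match; CRC errors flat match
(B) MTU black hole — interface resets match; packet loss match; latency flat miss; CPU on switch high match; CRC errors flat match
(C) asymmetric routing — accounts for every observation (latency flat via TTL-expired ICMP seen → latency flat)
(D) multicast storm — does not account for interface resets, packet loss
(E) NAT table exhaustion — interface resets miss; packet loss miss; latency flat miss; CPU on switch high miss; CRC errors flat match
(F) MAC flapping — does not account for latency flat
(G) ARP table overflow — fails on interface resets, packet loss, latency flat, CPU on switch high (predicts latency up, not latency flat; predicts CPU on switch normal, not CPU on switch high)
(C) is the only candidate with no mismatches.

C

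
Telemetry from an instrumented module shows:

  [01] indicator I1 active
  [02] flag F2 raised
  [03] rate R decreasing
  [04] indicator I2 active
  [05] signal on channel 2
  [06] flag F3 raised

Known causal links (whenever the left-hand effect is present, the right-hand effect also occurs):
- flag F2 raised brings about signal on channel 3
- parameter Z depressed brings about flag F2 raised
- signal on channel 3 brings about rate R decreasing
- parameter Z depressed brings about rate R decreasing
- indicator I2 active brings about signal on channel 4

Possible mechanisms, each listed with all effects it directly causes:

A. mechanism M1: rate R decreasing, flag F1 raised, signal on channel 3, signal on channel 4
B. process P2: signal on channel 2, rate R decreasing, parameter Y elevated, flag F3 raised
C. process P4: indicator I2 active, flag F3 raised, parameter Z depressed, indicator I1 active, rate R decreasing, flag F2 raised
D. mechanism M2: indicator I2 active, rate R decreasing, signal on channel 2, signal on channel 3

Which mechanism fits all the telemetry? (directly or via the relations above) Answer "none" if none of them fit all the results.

none

Checking each candidate against the observations:
(A) mechanism M1 — does not account for indicator I1 active, flag F2 raised, indicator I2 active, signal on channel 2, flag F3 raised
(B) process P2 — indicator I1 active -; flag F2 raised -; rate R decreasing +; indicator I2 active -; signal on channel 2 +; flag F3 raised +
(C) process P4 — indicator I1 active +; flag F2 raised +; rate R decreasing +; indicator I2 active +; signal on channel 2 -; flag F3 raised +
(D) mechanism M2 — indicator I1 active -; flag F2 raised -; rate R decreasing +; indicator I2 active +; signal on channel 2 +; flag F3 raised -
None of the listed candidates fits everything.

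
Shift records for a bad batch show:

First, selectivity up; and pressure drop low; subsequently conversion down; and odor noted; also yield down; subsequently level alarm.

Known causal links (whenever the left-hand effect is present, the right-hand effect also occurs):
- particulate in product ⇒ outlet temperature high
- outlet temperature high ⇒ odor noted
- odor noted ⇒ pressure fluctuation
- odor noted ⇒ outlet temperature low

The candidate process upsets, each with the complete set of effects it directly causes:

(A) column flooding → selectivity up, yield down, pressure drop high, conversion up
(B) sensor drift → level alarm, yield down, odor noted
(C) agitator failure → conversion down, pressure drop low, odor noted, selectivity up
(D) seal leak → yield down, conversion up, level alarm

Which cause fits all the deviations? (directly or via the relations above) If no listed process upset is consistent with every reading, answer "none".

none

Testing each hypothesis:
(A) column flooding — selectivity up ✓; pressure drop low ✗; conversion down ✗; odor noted ✗; yield down ✓; level alarm ✗
(B) sensor drift — selectivity up ✗; pressure drop low ✗; conversion down ✗; odor noted ✓; yield down ✓; level alarm ✓
(C) agitator failure — does not account for yield down, level alarm
(D) seal leak — selectivity up ✗; pressure drop low ✗; conversion down ✗; odor noted ✗; yield down ✓; level alarm ✓
No candidate is consistent with all observations.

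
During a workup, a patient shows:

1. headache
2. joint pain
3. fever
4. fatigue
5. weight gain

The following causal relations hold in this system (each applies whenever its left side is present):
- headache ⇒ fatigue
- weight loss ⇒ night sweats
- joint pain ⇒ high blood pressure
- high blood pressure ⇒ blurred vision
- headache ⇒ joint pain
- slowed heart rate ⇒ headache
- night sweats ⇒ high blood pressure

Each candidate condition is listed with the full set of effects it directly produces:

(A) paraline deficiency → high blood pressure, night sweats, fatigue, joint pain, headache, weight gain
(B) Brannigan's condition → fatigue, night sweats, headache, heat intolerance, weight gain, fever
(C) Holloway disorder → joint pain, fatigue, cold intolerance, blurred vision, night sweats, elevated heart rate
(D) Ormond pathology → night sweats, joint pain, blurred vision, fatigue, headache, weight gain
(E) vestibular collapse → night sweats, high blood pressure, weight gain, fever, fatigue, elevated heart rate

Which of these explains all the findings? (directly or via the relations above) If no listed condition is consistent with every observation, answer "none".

For each candidate, compare predicted effects to what was observed:
(A) paraline deficiency — does not account for fever
(B) Brannigan's condition — headache +; joint pain + (through headache → joint pain); fever +; fatigue +; weight gain +
(C) Holloway disorder — does not account for headache, fever, weight gain
(D) Ormond pathology — headache +; joint pain +; fever -; fatigue +; weight gain +
(E) vestibular collapse — does not account for headache, joint pain
Only (B) is consistent with every observation.

B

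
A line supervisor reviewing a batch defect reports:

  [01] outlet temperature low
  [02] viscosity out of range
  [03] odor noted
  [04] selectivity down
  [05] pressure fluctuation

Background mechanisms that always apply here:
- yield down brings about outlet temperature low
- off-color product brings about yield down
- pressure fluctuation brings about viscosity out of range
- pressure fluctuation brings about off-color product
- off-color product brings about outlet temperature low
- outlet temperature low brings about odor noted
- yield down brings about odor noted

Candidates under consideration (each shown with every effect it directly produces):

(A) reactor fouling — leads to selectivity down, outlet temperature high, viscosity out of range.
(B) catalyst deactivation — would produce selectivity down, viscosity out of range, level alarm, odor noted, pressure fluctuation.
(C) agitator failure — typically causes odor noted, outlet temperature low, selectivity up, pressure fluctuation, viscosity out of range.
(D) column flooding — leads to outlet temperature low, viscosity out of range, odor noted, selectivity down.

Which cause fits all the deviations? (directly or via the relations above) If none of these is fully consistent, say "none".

Checking each candidate against the observations:
(A) reactor fouling — outlet temperature low ✗; viscosity out of range ✓; odor noted ✗; selectivity down ✓; pressure fluctuation ✗
(B) catalyst deactivation — outlet temperature low ✓ (through pressure fluctuation → off-color product → outlet temperature low); viscosity out of range ✓; odor noted ✓; selectivity down ✓; pressure fluctuation ✓
(C) agitator failure — outlet temperature low ✓; viscosity out of range ✓; odor noted ✓; selectivity down ✗; pressure fluctuation ✓
(D) column flooding — outlet temperature low ✓; viscosity out of range ✓; odor noted ✓; selectivity down ✓; pressure fluctuation ✗
(B) alone accounts for all the evidence.

B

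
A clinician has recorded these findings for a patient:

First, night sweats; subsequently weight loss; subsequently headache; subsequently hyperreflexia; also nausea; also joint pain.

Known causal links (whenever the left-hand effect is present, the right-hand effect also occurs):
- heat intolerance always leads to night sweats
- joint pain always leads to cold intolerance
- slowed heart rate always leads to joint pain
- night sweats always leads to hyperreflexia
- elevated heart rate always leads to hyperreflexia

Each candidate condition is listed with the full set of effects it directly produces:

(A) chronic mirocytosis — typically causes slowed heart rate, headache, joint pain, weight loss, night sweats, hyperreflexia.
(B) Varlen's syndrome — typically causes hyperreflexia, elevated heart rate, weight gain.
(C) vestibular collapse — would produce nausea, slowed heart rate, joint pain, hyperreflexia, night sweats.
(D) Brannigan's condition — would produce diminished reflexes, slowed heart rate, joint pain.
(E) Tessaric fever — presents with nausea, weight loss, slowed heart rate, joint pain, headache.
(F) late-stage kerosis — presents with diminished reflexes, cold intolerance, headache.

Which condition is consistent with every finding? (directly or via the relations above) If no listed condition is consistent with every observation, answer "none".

none

Checking each candidate against the observations:
(A) chronic mirocytosis — does not account for nausea
(B) Varlen's syndrome — fails on night sweats, weight loss, headache, nausea, joint pain (predicts weight gain, not weight loss)
(C) vestibular collapse — night sweats +; weight loss -; headache -; hyperreflexia +; nausea +; joint pain +
(D) Brannigan's condition — night sweats -; weight loss -; headache -; hyperreflexia -; nausea -; joint pain +
(E) Tessaric fever — night sweats -; weight loss +; headache +; hyperreflexia -; nausea +; joint pain +
(F) late-stage kerosis — night sweats -; weight loss -; headache +; hyperreflexia -; nausea -; joint pain -
None of the listed candidates fits everything.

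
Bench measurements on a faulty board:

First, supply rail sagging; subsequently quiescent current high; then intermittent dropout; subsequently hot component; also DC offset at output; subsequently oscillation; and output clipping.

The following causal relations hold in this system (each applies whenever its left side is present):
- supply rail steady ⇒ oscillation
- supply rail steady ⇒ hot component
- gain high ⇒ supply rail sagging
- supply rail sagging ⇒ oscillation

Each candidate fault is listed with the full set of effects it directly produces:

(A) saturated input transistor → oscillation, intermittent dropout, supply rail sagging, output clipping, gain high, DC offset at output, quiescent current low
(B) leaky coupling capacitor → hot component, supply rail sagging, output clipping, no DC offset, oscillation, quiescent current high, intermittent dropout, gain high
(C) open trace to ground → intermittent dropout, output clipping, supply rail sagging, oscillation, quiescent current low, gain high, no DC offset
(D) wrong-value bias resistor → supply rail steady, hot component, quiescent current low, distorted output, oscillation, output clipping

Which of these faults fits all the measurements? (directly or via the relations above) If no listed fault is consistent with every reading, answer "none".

none

For each candidate, compare predicted effects to what was observed:
(A) saturated input transistor — supply rail sagging ✓; quiescent current high ✗; intermittent dropout ✓; hot component ✗; DC offset at output ✓; oscillation ✓; output clipping ✓
(B) leaky coupling capacitor — fails on DC offset at output (predicts no DC offset, not DC offset at output)
(C) open trace to ground — supply rail sagging ✓; quiescent current high ✗; intermittent dropout ✓; hot component ✗; DC offset at output ✗; oscillation ✓; output clipping ✓
(D) wrong-value bias resistor — supply rail sagging ✗; quiescent current high ✗; intermittent dropout ✗; hot component ✓; DC offset at output ✗; oscillation ✓; output clipping ✓
No candidate is consistent with all observations.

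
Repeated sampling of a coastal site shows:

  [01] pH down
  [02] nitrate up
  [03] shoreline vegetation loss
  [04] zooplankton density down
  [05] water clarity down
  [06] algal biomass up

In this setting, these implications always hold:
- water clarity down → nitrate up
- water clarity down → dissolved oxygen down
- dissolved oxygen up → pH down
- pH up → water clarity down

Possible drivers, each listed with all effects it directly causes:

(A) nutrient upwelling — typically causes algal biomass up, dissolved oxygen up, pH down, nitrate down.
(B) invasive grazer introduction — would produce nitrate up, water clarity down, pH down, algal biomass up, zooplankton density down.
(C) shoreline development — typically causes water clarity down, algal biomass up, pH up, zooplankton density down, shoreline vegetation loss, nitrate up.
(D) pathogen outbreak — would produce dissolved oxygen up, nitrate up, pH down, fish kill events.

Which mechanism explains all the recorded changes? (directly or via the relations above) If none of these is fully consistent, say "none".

Checking each candidate against the observations:
(A) nutrient upwelling — fails on nitrate up, shoreline vegetation loss, zooplankton density down, water clarity down (predicts nitrate down, not nitrate up)
(B) invasive grazer introduction — does not account for shoreline vegetation loss
(C) shoreline development — fails on pH down (predicts pH up, not pH down)
(D) pathogen outbreak — does not account for shoreline vegetation loss, zooplankton density down, water clarity down, algal biomass up
None of the listed candidates fits everything.

none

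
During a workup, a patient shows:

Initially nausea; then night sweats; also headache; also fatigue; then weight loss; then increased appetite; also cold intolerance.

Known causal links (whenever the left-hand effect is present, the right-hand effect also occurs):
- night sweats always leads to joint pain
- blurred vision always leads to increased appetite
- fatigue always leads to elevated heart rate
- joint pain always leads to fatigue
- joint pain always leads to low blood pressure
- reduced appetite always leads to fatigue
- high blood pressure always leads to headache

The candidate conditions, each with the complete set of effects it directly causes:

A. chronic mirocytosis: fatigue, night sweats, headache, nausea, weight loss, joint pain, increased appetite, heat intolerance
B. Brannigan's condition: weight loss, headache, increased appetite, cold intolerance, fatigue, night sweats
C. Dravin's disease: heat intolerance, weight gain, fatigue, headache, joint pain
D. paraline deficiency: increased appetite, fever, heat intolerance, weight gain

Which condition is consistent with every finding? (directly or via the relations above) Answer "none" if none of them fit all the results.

Checking each candidate against the observations:
(A) chronic mirocytosis — fails on cold intolerance (predicts heat intolerance, not cold intolerance)
(B) Brannigan's condition — nausea miss; night sweats match; headache match; fatigue match; weight loss match; increased appetite match; cold intolerance match
(C) Dravin's disease — nausea miss; night sweats miss; headache match; fatigue match; weight loss miss; increased appetite miss; cold intolerance miss
(D) paraline deficiency — nausea miss; night sweats miss; headache miss; fatigue miss; weight loss miss; increased appetite match; cold intolerance miss
Every candidate fails on at least one observation.

none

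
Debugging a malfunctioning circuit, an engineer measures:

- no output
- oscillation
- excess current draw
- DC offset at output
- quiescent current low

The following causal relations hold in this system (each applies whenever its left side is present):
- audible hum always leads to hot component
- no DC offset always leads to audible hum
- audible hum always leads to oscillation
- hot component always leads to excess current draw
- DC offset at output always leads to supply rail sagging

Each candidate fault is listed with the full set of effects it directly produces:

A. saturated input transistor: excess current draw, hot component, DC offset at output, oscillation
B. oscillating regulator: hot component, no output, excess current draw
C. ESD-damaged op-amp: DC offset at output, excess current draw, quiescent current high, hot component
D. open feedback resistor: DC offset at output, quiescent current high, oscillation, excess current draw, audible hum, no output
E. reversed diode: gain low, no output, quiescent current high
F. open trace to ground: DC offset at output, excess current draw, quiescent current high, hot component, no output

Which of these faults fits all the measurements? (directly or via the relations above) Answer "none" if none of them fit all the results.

none

Checking each candidate against the observations:
(A) saturated input transistor — does not account for no output, quiescent current low
(B) oscillating regulator — no output ✓; oscillation ✗; excess current draw ✓; DC offset at output ✗; quiescent current low ✗
(C) ESD-damaged op-amp — no output ✗; oscillation ✗; excess current draw ✓; DC offset at output ✓; quiescent current low ✗
(D) open feedback resistor — fails on quiescent current low (predicts quiescent current high, not quiescent current low)
(E) reversed diode — fails on oscillation, excess current draw, DC offset at output, quiescent current low (predicts quiescent current high, not quiescent current low)
(F) open trace to ground — fails on oscillation, quiescent current low (predicts quiescent current high, not quiescent current low)
Every candidate fails on at least one observation.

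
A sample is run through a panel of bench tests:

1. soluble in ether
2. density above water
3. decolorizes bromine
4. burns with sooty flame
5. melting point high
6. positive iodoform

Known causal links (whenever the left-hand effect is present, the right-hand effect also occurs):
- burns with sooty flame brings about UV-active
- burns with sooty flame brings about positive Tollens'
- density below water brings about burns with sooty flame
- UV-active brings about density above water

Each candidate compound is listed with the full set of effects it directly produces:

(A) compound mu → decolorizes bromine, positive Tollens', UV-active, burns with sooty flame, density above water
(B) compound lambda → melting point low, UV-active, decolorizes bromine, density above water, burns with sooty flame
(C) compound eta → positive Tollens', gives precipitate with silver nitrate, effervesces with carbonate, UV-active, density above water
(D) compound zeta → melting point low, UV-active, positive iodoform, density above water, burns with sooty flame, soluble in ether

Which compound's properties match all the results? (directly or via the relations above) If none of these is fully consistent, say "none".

none

Checking each candidate against the observations:
(A) compound mu — soluble in ether miss; density above water match; decolorizes bromine match; burns with sooty flame match; melting point high miss; positive iodoform miss
(B) compound lambda — fails on soluble in ether, melting point high, positive iodoform (predicts melting point low, not melting point high)
(C) compound eta — soluble in ether miss; density above water match; decolorizes bromine miss; burns with sooty flame miss; melting point high miss; positive iodoform miss
(D) compound zeta — fails on decolorizes bromine, melting point high (predicts melting point low, not melting point high)
No candidate is consistent with all observations.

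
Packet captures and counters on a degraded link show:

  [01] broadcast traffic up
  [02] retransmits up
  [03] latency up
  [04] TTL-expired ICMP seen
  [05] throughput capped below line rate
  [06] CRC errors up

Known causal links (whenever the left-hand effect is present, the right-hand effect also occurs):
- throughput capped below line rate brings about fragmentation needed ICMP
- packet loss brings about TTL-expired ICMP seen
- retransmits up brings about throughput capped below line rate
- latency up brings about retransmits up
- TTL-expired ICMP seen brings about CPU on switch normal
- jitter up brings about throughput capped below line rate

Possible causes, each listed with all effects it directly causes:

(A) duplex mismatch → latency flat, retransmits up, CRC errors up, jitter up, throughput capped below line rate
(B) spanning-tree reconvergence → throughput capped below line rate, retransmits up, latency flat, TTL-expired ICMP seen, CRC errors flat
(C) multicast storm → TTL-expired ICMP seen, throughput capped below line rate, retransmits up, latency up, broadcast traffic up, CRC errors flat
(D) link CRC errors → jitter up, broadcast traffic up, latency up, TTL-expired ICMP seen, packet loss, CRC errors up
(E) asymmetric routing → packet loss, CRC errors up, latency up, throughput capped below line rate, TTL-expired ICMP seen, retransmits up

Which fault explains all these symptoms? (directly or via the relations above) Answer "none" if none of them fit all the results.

For each candidate, compare predicted effects to what was observed:
(A) duplex mismatch — broadcast traffic up -; retransmits up +; latency up -; TTL-expired ICMP seen -; throughput capped below line rate +; CRC errors up +
(B) spanning-tree reconvergence — broadcast traffic up -; retransmits up +; latency up -; TTL-expired ICMP seen +; throughput capped below line rate +; CRC errors up -
(C) multicast storm — broadcast traffic up +; retransmits up +; latency up +; TTL-expired ICMP seen +; throughput capped below line rate +; CRC errors up -
(D) link CRC errors — broadcast traffic up +; retransmits up + (by latency up → retransmits up); latency up +; TTL-expired ICMP seen +; throughput capped below line rate + (by jitter up → throughput capped below line rate); CRC errors up +
(E) asymmetric routing — broadcast traffic up -; retransmits up +; latency up +; TTL-expired ICMP seen +; throughput capped below line rate +; CRC errors up +
(D) is the only candidate with no mismatches.

D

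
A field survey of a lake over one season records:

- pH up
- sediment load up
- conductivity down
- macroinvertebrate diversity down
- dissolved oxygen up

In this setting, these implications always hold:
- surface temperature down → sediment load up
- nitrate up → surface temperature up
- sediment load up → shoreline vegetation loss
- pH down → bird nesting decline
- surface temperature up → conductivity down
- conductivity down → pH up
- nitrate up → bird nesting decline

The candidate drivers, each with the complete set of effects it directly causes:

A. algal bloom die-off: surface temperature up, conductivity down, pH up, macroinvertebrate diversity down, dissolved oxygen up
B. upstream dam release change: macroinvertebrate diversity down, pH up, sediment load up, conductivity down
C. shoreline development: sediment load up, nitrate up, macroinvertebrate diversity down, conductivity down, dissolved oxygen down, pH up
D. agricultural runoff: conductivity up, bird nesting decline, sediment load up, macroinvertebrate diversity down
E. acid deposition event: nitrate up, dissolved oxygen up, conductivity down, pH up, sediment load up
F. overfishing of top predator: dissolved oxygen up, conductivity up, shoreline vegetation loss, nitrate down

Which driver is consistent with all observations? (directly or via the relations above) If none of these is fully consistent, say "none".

Checking each candidate against the observations:
(A) algal bloom die-off — pH up ✓; sediment load up ✗; conductivity down ✓; macroinvertebrate diversity down ✓; dissolved oxygen up ✓
(B) upstream dam release change — pH up ✓; sediment load up ✓; conductivity down ✓; macroinvertebrate diversity down ✓; dissolved oxygen up ✗
(C) shoreline development — pH up ✓; sediment load up ✓; conductivity down ✓; macroinvertebrate diversity down ✓; dissolved oxygen up ✗
(D) agricultural runoff — pH up ✗; sediment load up ✓; conductivity down ✗; macroinvertebrate diversity down ✓; dissolved oxygen up ✗
(E) acid deposition event — does not account for macroinvertebrate diversity down
(F) overfishing of top predator — pH up ✗; sediment load up ✗; conductivity down ✗; macroinvertebrate diversity down ✗; dissolved oxygen up ✓
None of the listed candidates fits everything.

none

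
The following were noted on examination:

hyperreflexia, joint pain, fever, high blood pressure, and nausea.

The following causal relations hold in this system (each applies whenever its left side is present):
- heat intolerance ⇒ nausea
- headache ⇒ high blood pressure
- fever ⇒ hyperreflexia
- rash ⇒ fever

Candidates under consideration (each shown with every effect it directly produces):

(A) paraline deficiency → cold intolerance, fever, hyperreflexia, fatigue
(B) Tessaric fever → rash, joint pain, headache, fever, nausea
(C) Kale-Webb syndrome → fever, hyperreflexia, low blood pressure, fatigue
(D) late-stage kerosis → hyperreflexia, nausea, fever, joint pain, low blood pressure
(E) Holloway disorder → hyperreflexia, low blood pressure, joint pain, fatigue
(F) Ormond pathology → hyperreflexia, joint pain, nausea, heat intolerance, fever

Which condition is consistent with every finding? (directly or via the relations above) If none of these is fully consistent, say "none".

Checking each candidate against the observations:
(A) paraline deficiency — hyperreflexia +; joint pain -; fever +; high blood pressure -; nausea -
(B) Tessaric fever — hyperreflexia + (through fever → hyperreflexia); joint pain +; fever +; high blood pressure + (through headache → high blood pressure); nausea +
(C) Kale-Webb syndrome — hyperreflexia +; joint pain -; fever +; high blood pressure -; nausea -
(D) late-stage kerosis — hyperreflexia +; joint pain +; fever +; high blood pressure -; nausea +
(E) Holloway disorder — fails on fever, high blood pressure, nausea (predicts low blood pressure, not high blood pressure)
(F) Ormond pathology — hyperreflexia +; joint pain +; fever +; high blood pressure -; nausea +
Only (B) is consistent with every observation.

B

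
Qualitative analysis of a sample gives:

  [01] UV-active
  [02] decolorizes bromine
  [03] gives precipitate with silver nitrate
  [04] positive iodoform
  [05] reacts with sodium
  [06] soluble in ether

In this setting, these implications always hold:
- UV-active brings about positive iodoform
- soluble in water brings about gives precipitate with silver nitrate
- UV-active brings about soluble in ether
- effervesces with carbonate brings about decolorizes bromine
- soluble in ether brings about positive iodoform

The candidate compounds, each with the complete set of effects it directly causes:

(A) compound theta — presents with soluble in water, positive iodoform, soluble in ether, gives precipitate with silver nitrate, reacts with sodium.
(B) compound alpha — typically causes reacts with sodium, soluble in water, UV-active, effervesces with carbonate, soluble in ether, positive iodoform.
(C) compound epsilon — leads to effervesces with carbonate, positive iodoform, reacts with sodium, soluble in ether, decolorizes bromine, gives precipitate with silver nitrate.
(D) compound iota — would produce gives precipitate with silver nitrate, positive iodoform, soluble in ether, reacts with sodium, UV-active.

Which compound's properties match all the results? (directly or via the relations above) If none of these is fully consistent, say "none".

Testing each hypothesis:
(A) compound theta — UV-active miss; decolorizes bromine miss; gives precipitate with silver nitrate match; positive iodoform match; reacts with sodium match; soluble in ether match
(B) compound alpha — UV-active match; decolorizes bromine match (via effervesces with carbonate → decolorizes bromine); gives precipitate with silver nitrate match (via soluble in water → gives precipitate with silver nitrate); positive iodoform match; reacts with sodium match; soluble in ether match
(C) compound epsilon — UV-active miss; decolorizes bromine match; gives precipitate with silver nitrate match; positive iodoform match; reacts with sodium match; soluble in ether match
(D) compound iota — UV-active match; decolorizes bromine miss; gives precipitate with silver nitrate match; positive iodoform match; reacts with sodium match; soluble in ether match
(B) is the only candidate with no mismatches.

B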